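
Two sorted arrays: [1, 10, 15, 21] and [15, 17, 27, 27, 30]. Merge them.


Compare heads, take smaller each step.
Merged: [1, 10, 15, 15, 17, 21, 27, 27, 30]


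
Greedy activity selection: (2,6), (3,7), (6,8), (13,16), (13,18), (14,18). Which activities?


Greedy: pick earliest-ending, then skip overlaps.
Selected (3 activities): [(2, 6), (6, 8), (13, 16)]


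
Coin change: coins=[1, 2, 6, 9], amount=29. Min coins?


dp[0]=0; dp[i]=1+min(dp[i-c] for c in coins)
...dp[24]=3, dp[25]=4, dp[26]=4, dp[27]=3, dp[28]=4, dp[29]=4
Minimum coins for 29 = 4


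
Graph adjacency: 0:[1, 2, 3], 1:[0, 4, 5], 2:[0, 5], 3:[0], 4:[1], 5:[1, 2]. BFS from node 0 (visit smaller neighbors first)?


BFS queue: start with [0]
Visit order: [0, 1, 2, 3, 4, 5]


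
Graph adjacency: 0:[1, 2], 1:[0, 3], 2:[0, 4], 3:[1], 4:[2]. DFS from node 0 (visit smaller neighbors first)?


DFS stack-based: start with [0]
Visit order: [0, 1, 3, 2, 4]


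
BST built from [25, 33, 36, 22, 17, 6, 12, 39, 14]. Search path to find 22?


BST root = 25
Search for 22: compare at each node
Path: [25, 22]


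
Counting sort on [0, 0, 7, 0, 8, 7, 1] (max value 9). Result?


Count array: [3, 1, 0, 0, 0, 0, 0, 2, 1, 0]
Reconstruct: [0, 0, 0, 1, 7, 7, 8]


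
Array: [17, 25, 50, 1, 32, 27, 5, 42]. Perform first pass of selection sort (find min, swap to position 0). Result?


After one pass: [1, 25, 50, 17, 32, 27, 5, 42]


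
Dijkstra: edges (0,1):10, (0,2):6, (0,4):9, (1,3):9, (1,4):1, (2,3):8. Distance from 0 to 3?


Dijkstra from 0:
Distances: {0: 0, 1: 10, 2: 6, 3: 14, 4: 9}
Shortest distance to 3 = 14, path = [0, 2, 3]


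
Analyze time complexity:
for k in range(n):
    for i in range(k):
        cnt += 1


Per nesting level: O(n) * O(n) [triangular over k] = O(n^2)
Complexity: O(n^2)


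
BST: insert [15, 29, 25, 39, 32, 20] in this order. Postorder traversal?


Root = 15; build tree by BST insertion.
Postorder traversal: [20, 25, 32, 39, 29, 15]


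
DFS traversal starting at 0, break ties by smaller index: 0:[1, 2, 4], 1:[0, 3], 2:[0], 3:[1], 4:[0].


DFS stack-based: start with [0]
Visit order: [0, 1, 3, 2, 4]


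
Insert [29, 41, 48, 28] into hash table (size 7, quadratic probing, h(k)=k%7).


Insertions: 29->slot 1; 41->slot 6; 48->slot 0; 28->slot 4
Table: [48, 29, None, None, 28, None, 41]


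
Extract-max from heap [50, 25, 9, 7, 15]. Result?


Max = 50
Replace root with last, heapify down
Resulting heap: [25, 15, 9, 7]


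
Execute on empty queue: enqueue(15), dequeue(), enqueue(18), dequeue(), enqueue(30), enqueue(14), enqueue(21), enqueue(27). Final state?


enqueue(15) -> [15]
dequeue() returns 15 -> []
enqueue(18) -> [18]
dequeue() returns 18 -> []
enqueue(30) -> [30]
enqueue(14) -> [30, 14]
enqueue(21) -> [30, 14, 21]
enqueue(27) -> [30, 14, 21, 27]
Final queue (front to back): [30, 14, 21, 27]


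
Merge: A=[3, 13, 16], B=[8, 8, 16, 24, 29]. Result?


Compare heads, take smaller each step.
Merged: [3, 8, 8, 13, 16, 16, 24, 29]


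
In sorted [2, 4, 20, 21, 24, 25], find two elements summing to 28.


Two pointers: lo=0, hi=5
Found pair: (4, 24) summing to 28


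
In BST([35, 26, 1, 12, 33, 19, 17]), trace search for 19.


BST root = 35
Search for 19: compare at each node
Path: [35, 26, 1, 12, 19]


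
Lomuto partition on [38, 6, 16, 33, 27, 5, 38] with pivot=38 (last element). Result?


Elements <= 38 go left of pivot.
Result: [38, 6, 16, 33, 27, 5, 38], pivot at index 6


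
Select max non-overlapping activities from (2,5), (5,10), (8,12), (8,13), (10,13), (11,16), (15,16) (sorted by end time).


Greedy: pick earliest-ending, then skip overlaps.
Selected (4 activities): [(2, 5), (5, 10), (10, 13), (15, 16)]


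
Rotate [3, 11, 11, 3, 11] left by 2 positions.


Left rotate by 2: [11, 3, 11, 3, 11]


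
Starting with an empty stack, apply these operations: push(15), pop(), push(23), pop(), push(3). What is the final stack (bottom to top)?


push(15) -> [15]
pop() returns 15 -> []
push(23) -> [23]
pop() returns 23 -> []
push(3) -> [3]
Final stack (bottom to top): [3]


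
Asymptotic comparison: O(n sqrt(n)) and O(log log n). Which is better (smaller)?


double-logarithmic grows slower than n^1.5
O(log log n) is asymptotically smaller; O(n sqrt(n)) grows faster


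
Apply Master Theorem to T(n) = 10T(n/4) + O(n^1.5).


a=10, b=4, c=1.5. log_4(10)=1.661 > c=1.5. Case 1: O(n^log_b(a)) = O(n^1.661)
Complexity: O(n^1.661)


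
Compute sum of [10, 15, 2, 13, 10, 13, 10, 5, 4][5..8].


Prefix sums: [0, 10, 25, 27, 40, 50, 63, 73, 78, 82]
Sum[5..8] = prefix[9] - prefix[5] = 82 - 50 = 32


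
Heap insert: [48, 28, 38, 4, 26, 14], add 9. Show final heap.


Append 9: [48, 28, 38, 4, 26, 14, 9]
Bubble up: no swaps needed
Result: [48, 28, 38, 4, 26, 14, 9]


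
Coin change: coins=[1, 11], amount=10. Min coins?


dp[0]=0; dp[i]=1+min(dp[i-c] for c in coins)
...dp[5]=5, dp[6]=6, dp[7]=7, dp[8]=8, dp[9]=9, dp[10]=10
Minimum coins for 10 = 10


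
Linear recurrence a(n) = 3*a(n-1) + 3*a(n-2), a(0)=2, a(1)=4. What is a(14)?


Build bottom-up:
...a(12)=10744002, a(13)=40733604, a(14)=3*40733604+3*10744002=154432818


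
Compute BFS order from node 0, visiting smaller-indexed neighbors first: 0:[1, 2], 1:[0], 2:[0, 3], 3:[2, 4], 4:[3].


BFS queue: start with [0]
Visit order: [0, 1, 2, 3, 4]


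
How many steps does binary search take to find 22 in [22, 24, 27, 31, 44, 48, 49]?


Search for 22:
[0,6] mid=3 arr[3]=31
[0,2] mid=1 arr[1]=24
[0,0] mid=0 arr[0]=22
Total: 3 comparisons


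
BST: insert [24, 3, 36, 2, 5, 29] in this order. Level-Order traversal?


Root = 24; build tree by BST insertion.
Level-Order traversal: [24, 3, 36, 2, 5, 29]


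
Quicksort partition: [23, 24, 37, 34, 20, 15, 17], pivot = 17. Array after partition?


Elements <= 17 go left of pivot.
Result: [15, 17, 37, 34, 20, 23, 24], pivot at index 1


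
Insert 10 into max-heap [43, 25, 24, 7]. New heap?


Append 10: [43, 25, 24, 7, 10]
Bubble up: no swaps needed
Result: [43, 25, 24, 7, 10]


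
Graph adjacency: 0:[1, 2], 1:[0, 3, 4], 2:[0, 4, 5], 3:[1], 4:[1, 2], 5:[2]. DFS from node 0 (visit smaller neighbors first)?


DFS stack-based: start with [0]
Visit order: [0, 1, 3, 4, 2, 5]


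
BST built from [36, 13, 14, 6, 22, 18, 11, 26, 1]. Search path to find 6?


BST root = 36
Search for 6: compare at each node
Path: [36, 13, 6]


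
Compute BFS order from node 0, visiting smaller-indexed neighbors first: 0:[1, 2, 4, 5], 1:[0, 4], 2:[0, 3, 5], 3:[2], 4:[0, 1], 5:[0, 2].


BFS queue: start with [0]
Visit order: [0, 1, 2, 4, 5, 3]


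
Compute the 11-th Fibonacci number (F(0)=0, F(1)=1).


F(n)=F(n-1)+F(n-2)
...F(9)=34, F(10)=55, F(11)=89


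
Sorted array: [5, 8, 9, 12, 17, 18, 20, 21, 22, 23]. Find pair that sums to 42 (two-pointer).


Two pointers: lo=0, hi=9
Found pair: (20, 22) summing to 42


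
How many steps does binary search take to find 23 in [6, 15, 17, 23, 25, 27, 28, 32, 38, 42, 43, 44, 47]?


Search for 23:
[0,12] mid=6 arr[6]=28
[0,5] mid=2 arr[2]=17
[3,5] mid=4 arr[4]=25
[3,3] mid=3 arr[3]=23
Total: 4 comparisons


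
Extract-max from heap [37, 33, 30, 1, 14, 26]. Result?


Max = 37
Replace root with last, heapify down
Resulting heap: [33, 26, 30, 1, 14]


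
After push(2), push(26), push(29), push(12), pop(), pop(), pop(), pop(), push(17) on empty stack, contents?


push(2) -> [2]
push(26) -> [2, 26]
push(29) -> [2, 26, 29]
push(12) -> [2, 26, 29, 12]
pop() returns 12 -> [2, 26, 29]
pop() returns 29 -> [2, 26]
pop() returns 26 -> [2]
pop() returns 2 -> []
push(17) -> [17]
Final stack (bottom to top): [17]


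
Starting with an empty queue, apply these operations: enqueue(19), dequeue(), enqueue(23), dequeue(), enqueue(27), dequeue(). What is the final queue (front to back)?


enqueue(19) -> [19]
dequeue() returns 19 -> []
enqueue(23) -> [23]
dequeue() returns 23 -> []
enqueue(27) -> [27]
dequeue() returns 27 -> []
Final queue (front to back): []


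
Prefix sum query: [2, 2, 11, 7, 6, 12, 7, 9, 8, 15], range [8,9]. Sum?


Prefix sums: [0, 2, 4, 15, 22, 28, 40, 47, 56, 64, 79]
Sum[8..9] = prefix[10] - prefix[8] = 79 - 56 = 23


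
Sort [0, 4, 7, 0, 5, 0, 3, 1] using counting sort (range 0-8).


Count array: [3, 1, 0, 1, 1, 1, 0, 1, 0]
Reconstruct: [0, 0, 0, 1, 3, 4, 5, 7]


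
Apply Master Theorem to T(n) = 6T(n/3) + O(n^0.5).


a=6, b=3, c=0.5. log_3(6)=1.631 > c=0.5. Case 1: O(n^log_b(a)) = O(n^1.631)
Complexity: O(n^1.631)


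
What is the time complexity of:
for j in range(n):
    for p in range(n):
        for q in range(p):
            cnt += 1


Per nesting level: O(n) * O(n) * O(n) [triangular over p] = O(n^3)
Complexity: O(n^3)


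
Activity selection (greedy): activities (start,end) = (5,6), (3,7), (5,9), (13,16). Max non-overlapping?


Greedy: pick earliest-ending, then skip overlaps.
Selected (2 activities): [(5, 6), (13, 16)]


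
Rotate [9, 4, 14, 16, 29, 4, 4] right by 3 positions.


Right rotate by 3: [29, 4, 4, 9, 4, 14, 16]


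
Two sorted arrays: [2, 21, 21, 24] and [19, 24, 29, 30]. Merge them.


Compare heads, take smaller each step.
Merged: [2, 19, 21, 21, 24, 24, 29, 30]


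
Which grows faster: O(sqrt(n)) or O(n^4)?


sublinear grows slower than quartic
O(sqrt(n)) is asymptotically smaller; O(n^4) grows faster


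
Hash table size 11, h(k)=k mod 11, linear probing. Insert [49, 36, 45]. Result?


Insertions: 49->slot 5; 36->slot 3; 45->slot 1
Table: [None, 45, None, 36, None, 49, None, None, None, None, None]


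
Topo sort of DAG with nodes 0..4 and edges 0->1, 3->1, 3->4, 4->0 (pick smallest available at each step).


Kahn's algorithm, process smallest node first
Order: [2, 3, 4, 0, 1]


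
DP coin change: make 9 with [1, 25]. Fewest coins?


dp[0]=0; dp[i]=1+min(dp[i-c] for c in coins)
...dp[4]=4, dp[5]=5, dp[6]=6, dp[7]=7, dp[8]=8, dp[9]=9
Minimum coins for 9 = 9


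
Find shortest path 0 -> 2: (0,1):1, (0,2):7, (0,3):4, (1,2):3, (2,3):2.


Dijkstra from 0:
Distances: {0: 0, 1: 1, 2: 4, 3: 4}
Shortest distance to 2 = 4, path = [0, 1, 2]


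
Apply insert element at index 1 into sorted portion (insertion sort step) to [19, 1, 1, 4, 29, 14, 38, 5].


After one pass: [1, 19, 1, 4, 29, 14, 38, 5]


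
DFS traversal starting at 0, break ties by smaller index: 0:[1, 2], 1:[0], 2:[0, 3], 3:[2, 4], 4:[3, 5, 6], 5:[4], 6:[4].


DFS stack-based: start with [0]
Visit order: [0, 1, 2, 3, 4, 5, 6]


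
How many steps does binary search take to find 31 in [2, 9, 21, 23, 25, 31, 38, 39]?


Search for 31:
[0,7] mid=3 arr[3]=23
[4,7] mid=5 arr[5]=31
Total: 2 comparisons


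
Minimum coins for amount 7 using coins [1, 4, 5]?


dp[0]=0; dp[i]=1+min(dp[i-c] for c in coins)
...dp[2]=2, dp[3]=3, dp[4]=1, dp[5]=1, dp[6]=2, dp[7]=3
Minimum coins for 7 = 3


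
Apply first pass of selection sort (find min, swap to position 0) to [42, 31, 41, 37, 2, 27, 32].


After one pass: [2, 31, 41, 37, 42, 27, 32]


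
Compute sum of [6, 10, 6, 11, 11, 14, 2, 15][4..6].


Prefix sums: [0, 6, 16, 22, 33, 44, 58, 60, 75]
Sum[4..6] = prefix[7] - prefix[4] = 60 - 33 = 27


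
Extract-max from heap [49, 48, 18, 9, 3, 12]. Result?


Max = 49
Replace root with last, heapify down
Resulting heap: [48, 12, 18, 9, 3]


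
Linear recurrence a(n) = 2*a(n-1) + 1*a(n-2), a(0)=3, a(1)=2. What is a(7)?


Build bottom-up:
...a(5)=94, a(6)=227, a(7)=2*227+1*94=548


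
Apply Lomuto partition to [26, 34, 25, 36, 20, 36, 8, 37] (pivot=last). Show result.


Elements <= 37 go left of pivot.
Result: [26, 34, 25, 36, 20, 36, 8, 37], pivot at index 7


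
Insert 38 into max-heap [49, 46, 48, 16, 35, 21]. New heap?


Append 38: [49, 46, 48, 16, 35, 21, 38]
Bubble up: no swaps needed
Result: [49, 46, 48, 16, 35, 21, 38]


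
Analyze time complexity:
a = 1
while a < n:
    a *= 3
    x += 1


Per nesting level: O(log n) = O(log n)
Complexity: O(log n)


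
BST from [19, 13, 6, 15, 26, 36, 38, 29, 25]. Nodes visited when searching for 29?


BST root = 19
Search for 29: compare at each node
Path: [19, 26, 36, 29]


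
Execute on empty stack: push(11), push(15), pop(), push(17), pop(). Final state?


push(11) -> [11]
push(15) -> [11, 15]
pop() returns 15 -> [11]
push(17) -> [11, 17]
pop() returns 17 -> [11]
Final stack (bottom to top): [11]


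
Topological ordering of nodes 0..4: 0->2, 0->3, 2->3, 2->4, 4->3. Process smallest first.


Kahn's algorithm, process smallest node first
Order: [0, 1, 2, 4, 3]


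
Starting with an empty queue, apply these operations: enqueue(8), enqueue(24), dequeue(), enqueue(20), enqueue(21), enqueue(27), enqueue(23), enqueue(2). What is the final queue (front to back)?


enqueue(8) -> [8]
enqueue(24) -> [8, 24]
dequeue() returns 8 -> [24]
enqueue(20) -> [24, 20]
enqueue(21) -> [24, 20, 21]
enqueue(27) -> [24, 20, 21, 27]
enqueue(23) -> [24, 20, 21, 27, 23]
enqueue(2) -> [24, 20, 21, 27, 23, 2]
Final queue (front to back): [24, 20, 21, 27, 23, 2]


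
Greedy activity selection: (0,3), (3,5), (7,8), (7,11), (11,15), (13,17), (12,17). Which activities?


Greedy: pick earliest-ending, then skip overlaps.
Selected (4 activities): [(0, 3), (3, 5), (7, 8), (11, 15)]


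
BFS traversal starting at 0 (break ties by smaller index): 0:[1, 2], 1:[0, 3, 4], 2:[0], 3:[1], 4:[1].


BFS queue: start with [0]
Visit order: [0, 1, 2, 3, 4]


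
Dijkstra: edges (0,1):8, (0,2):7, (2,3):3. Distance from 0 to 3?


Dijkstra from 0:
Distances: {0: 0, 1: 8, 2: 7, 3: 10}
Shortest distance to 3 = 10, path = [0, 2, 3]


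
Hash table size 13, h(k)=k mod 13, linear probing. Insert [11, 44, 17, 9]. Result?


Insertions: 11->slot 11; 44->slot 5; 17->slot 4; 9->slot 9
Table: [None, None, None, None, 17, 44, None, None, None, 9, None, 11, None]


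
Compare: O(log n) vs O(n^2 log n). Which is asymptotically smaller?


logarithmic grows slower than n^2 log n
O(log n) is asymptotically smaller; O(n^2 log n) grows faster


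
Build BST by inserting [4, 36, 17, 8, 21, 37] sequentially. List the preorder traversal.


Root = 4; build tree by BST insertion.
Preorder traversal: [4, 36, 17, 8, 21, 37]


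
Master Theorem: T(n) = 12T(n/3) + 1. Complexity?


a=12, b=3, c=0. log_3(12)=2.262 > c=0. Case 1: O(n^log_b(a)) = O(n^2.262)
Complexity: O(n^2.262)


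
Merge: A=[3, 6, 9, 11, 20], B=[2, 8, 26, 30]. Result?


Compare heads, take smaller each step.
Merged: [2, 3, 6, 8, 9, 11, 20, 26, 30]


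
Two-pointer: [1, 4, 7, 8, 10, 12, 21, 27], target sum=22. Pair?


Two pointers: lo=0, hi=7
Found pair: (1, 21) summing to 22


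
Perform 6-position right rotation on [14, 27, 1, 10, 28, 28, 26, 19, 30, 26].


Right rotate by 6: [28, 28, 26, 19, 30, 26, 14, 27, 1, 10]


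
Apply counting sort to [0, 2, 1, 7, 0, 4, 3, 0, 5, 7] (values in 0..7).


Count array: [3, 1, 1, 1, 1, 1, 0, 2]
Reconstruct: [0, 0, 0, 1, 2, 3, 4, 5, 7, 7]


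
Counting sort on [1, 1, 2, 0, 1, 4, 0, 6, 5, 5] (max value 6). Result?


Count array: [2, 3, 1, 0, 1, 2, 1]
Reconstruct: [0, 0, 1, 1, 1, 2, 4, 5, 5, 6]


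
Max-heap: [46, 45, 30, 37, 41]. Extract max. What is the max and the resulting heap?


Max = 46
Replace root with last, heapify down
Resulting heap: [45, 41, 30, 37]


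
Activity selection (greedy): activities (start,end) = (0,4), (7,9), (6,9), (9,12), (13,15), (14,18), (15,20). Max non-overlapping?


Greedy: pick earliest-ending, then skip overlaps.
Selected (5 activities): [(0, 4), (7, 9), (9, 12), (13, 15), (15, 20)]


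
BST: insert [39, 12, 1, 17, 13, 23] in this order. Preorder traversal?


Root = 39; build tree by BST insertion.
Preorder traversal: [39, 12, 1, 17, 13, 23]


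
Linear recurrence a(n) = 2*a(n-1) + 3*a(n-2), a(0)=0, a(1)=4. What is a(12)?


Build bottom-up:
...a(10)=59048, a(11)=177148, a(12)=2*177148+3*59048=531440


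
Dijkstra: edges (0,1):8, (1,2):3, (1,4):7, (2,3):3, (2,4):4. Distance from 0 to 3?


Dijkstra from 0:
Distances: {0: 0, 1: 8, 2: 11, 3: 14, 4: 15}
Shortest distance to 3 = 14, path = [0, 1, 2, 3]


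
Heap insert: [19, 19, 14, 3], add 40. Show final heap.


Append 40: [19, 19, 14, 3, 40]
Bubble up: swap idx 4(40) with idx 1(19); swap idx 1(40) with idx 0(19)
Result: [40, 19, 14, 3, 19]


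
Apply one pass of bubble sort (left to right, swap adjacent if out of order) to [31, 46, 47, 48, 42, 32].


After one pass: [31, 46, 47, 42, 32, 48]


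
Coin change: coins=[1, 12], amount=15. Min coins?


dp[0]=0; dp[i]=1+min(dp[i-c] for c in coins)
...dp[10]=10, dp[11]=11, dp[12]=1, dp[13]=2, dp[14]=3, dp[15]=4
Minimum coins for 15 = 4


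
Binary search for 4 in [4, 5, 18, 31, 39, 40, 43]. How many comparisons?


Search for 4:
[0,6] mid=3 arr[3]=31
[0,2] mid=1 arr[1]=5
[0,0] mid=0 arr[0]=4
Total: 3 comparisons


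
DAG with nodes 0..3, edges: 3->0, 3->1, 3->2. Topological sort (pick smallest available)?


Kahn's algorithm, process smallest node first
Order: [3, 0, 1, 2]


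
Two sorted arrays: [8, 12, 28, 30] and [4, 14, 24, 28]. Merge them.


Compare heads, take smaller each step.
Merged: [4, 8, 12, 14, 24, 28, 28, 30]


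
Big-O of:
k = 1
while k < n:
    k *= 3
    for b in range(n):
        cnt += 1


Per nesting level: O(log n) * O(n) = O(n log n)
Complexity: O(n log n)


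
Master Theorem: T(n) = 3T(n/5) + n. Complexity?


a=3, b=5, c=1. log_5(3)=0.683 < c=1. Case 3: O(n^c) = O(n)
Complexity: O(n)


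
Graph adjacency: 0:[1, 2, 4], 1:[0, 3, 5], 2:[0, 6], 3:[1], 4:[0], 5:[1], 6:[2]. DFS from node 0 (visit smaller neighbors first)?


DFS stack-based: start with [0]
Visit order: [0, 1, 3, 5, 2, 6, 4]


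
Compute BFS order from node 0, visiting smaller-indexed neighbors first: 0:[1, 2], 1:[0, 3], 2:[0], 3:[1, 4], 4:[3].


BFS queue: start with [0]
Visit order: [0, 1, 2, 3, 4]


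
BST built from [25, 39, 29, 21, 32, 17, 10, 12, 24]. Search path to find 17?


BST root = 25
Search for 17: compare at each node
Path: [25, 21, 17]


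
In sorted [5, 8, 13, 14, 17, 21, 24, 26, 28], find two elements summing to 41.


Two pointers: lo=0, hi=8
Found pair: (13, 28) summing to 41


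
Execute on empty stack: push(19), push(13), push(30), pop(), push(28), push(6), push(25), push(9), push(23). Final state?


push(19) -> [19]
push(13) -> [19, 13]
push(30) -> [19, 13, 30]
pop() returns 30 -> [19, 13]
push(28) -> [19, 13, 28]
push(6) -> [19, 13, 28, 6]
push(25) -> [19, 13, 28, 6, 25]
push(9) -> [19, 13, 28, 6, 25, 9]
push(23) -> [19, 13, 28, 6, 25, 9, 23]
Final stack (bottom to top): [19, 13, 28, 6, 25, 9, 23]


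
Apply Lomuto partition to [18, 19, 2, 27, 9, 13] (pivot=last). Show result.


Elements <= 13 go left of pivot.
Result: [2, 9, 13, 27, 19, 18], pivot at index 2


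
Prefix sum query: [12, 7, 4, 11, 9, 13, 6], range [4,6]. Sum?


Prefix sums: [0, 12, 19, 23, 34, 43, 56, 62]
Sum[4..6] = prefix[7] - prefix[4] = 62 - 34 = 28


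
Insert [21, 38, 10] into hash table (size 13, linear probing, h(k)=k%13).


Insertions: 21->slot 8; 38->slot 12; 10->slot 10
Table: [None, None, None, None, None, None, None, None, 21, None, 10, None, 38]


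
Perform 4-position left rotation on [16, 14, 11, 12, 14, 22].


Left rotate by 4: [14, 22, 16, 14, 11, 12]


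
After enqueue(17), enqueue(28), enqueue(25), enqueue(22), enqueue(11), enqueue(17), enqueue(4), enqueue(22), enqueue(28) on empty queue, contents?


enqueue(17) -> [17]
enqueue(28) -> [17, 28]
enqueue(25) -> [17, 28, 25]
enqueue(22) -> [17, 28, 25, 22]
enqueue(11) -> [17, 28, 25, 22, 11]
enqueue(17) -> [17, 28, 25, 22, 11, 17]
enqueue(4) -> [17, 28, 25, 22, 11, 17, 4]
enqueue(22) -> [17, 28, 25, 22, 11, 17, 4, 22]
enqueue(28) -> [17, 28, 25, 22, 11, 17, 4, 22, 28]
Final queue (front to back): [17, 28, 25, 22, 11, 17, 4, 22, 28]


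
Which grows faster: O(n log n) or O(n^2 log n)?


linearithmic grows slower than n^2 log n
O(n log n) is asymptotically smaller; O(n^2 log n) grows faster


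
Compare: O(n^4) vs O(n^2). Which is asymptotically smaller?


quadratic grows slower than quartic
O(n^2) is asymptotically smaller; O(n^4) grows faster


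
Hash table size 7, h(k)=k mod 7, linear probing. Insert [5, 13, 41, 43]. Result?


Insertions: 5->slot 5; 13->slot 6; 41->slot 0; 43->slot 1
Table: [41, 43, None, None, None, 5, 13]


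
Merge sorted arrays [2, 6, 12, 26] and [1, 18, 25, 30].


Compare heads, take smaller each step.
Merged: [1, 2, 6, 12, 18, 25, 26, 30]


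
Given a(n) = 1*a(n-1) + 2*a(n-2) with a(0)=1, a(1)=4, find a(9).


Build bottom-up:
...a(7)=214, a(8)=426, a(9)=1*426+2*214=854


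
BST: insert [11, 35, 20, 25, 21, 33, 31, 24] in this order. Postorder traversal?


Root = 11; build tree by BST insertion.
Postorder traversal: [24, 21, 31, 33, 25, 20, 35, 11]


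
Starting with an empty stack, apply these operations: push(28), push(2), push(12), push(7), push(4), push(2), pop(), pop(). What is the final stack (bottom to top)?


push(28) -> [28]
push(2) -> [28, 2]
push(12) -> [28, 2, 12]
push(7) -> [28, 2, 12, 7]
push(4) -> [28, 2, 12, 7, 4]
push(2) -> [28, 2, 12, 7, 4, 2]
pop() returns 2 -> [28, 2, 12, 7, 4]
pop() returns 4 -> [28, 2, 12, 7]
Final stack (bottom to top): [28, 2, 12, 7]


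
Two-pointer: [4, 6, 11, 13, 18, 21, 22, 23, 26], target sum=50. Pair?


Two pointers: lo=0, hi=8
No pair sums to 50


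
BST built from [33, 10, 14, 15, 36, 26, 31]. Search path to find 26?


BST root = 33
Search for 26: compare at each node
Path: [33, 10, 14, 15, 26]


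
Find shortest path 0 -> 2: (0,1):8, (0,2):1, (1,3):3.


Dijkstra from 0:
Distances: {0: 0, 1: 8, 2: 1, 3: 11}
Shortest distance to 2 = 1, path = [0, 2]


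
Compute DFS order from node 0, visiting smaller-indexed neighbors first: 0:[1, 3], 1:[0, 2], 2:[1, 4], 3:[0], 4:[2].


DFS stack-based: start with [0]
Visit order: [0, 1, 2, 4, 3]


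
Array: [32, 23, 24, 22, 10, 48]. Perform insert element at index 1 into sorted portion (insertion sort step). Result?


After one pass: [23, 32, 24, 22, 10, 48]


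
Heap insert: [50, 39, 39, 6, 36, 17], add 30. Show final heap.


Append 30: [50, 39, 39, 6, 36, 17, 30]
Bubble up: no swaps needed
Result: [50, 39, 39, 6, 36, 17, 30]


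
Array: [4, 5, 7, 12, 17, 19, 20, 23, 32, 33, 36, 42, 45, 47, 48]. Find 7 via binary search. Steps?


Search for 7:
[0,14] mid=7 arr[7]=23
[0,6] mid=3 arr[3]=12
[0,2] mid=1 arr[1]=5
[2,2] mid=2 arr[2]=7
Total: 4 comparisons


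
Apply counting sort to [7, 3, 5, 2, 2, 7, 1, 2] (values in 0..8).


Count array: [0, 1, 3, 1, 0, 1, 0, 2, 0]
Reconstruct: [1, 2, 2, 2, 3, 5, 7, 7]


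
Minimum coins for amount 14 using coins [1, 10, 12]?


dp[0]=0; dp[i]=1+min(dp[i-c] for c in coins)
...dp[9]=9, dp[10]=1, dp[11]=2, dp[12]=1, dp[13]=2, dp[14]=3
Minimum coins for 14 = 3


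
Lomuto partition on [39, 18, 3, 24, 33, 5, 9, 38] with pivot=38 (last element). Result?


Elements <= 38 go left of pivot.
Result: [18, 3, 24, 33, 5, 9, 38, 39], pivot at index 6


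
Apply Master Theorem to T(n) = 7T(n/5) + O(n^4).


a=7, b=5, c=4. log_5(7)=1.209 < c=4. Case 3: O(n^c) = O(n^4)
Complexity: O(n^4)


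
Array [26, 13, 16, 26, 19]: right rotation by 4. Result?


Right rotate by 4: [13, 16, 26, 19, 26]


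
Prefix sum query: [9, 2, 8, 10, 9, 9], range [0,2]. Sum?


Prefix sums: [0, 9, 11, 19, 29, 38, 47]
Sum[0..2] = prefix[3] - prefix[0] = 19 - 0 = 19


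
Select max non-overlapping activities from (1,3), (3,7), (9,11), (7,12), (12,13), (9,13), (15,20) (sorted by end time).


Greedy: pick earliest-ending, then skip overlaps.
Selected (5 activities): [(1, 3), (3, 7), (9, 11), (12, 13), (15, 20)]


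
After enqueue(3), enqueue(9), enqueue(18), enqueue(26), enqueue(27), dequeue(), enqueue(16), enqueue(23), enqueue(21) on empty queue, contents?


enqueue(3) -> [3]
enqueue(9) -> [3, 9]
enqueue(18) -> [3, 9, 18]
enqueue(26) -> [3, 9, 18, 26]
enqueue(27) -> [3, 9, 18, 26, 27]
dequeue() returns 3 -> [9, 18, 26, 27]
enqueue(16) -> [9, 18, 26, 27, 16]
enqueue(23) -> [9, 18, 26, 27, 16, 23]
enqueue(21) -> [9, 18, 26, 27, 16, 23, 21]
Final queue (front to back): [9, 18, 26, 27, 16, 23, 21]


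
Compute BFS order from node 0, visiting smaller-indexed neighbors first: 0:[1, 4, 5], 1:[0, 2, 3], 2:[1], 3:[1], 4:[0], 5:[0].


BFS queue: start with [0]
Visit order: [0, 1, 4, 5, 2, 3]


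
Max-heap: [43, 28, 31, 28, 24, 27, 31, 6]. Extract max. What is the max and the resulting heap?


Max = 43
Replace root with last, heapify down
Resulting heap: [31, 28, 31, 28, 24, 27, 6]


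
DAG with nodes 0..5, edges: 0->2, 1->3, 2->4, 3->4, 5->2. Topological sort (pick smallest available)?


Kahn's algorithm, process smallest node first
Order: [0, 1, 3, 5, 2, 4]


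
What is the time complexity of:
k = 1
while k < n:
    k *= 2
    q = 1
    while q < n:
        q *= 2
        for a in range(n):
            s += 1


Per nesting level: O(log n) * O(log n) * O(n) = O(n (log n)^2)
Complexity: O(n (log n)^2)


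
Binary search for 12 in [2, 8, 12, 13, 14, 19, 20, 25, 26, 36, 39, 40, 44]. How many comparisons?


Search for 12:
[0,12] mid=6 arr[6]=20
[0,5] mid=2 arr[2]=12
Total: 2 comparisons


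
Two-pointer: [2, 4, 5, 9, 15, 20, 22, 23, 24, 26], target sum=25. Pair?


Two pointers: lo=0, hi=9
Found pair: (2, 23) summing to 25


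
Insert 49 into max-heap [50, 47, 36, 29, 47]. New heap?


Append 49: [50, 47, 36, 29, 47, 49]
Bubble up: swap idx 5(49) with idx 2(36)
Result: [50, 47, 49, 29, 47, 36]


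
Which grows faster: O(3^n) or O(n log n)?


linearithmic grows slower than exponential (base 3)
O(n log n) is asymptotically smaller; O(3^n) grows faster


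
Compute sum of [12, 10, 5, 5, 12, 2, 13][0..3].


Prefix sums: [0, 12, 22, 27, 32, 44, 46, 59]
Sum[0..3] = prefix[4] - prefix[0] = 32 - 0 = 32


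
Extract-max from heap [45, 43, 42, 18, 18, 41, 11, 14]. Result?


Max = 45
Replace root with last, heapify down
Resulting heap: [43, 18, 42, 14, 18, 41, 11]


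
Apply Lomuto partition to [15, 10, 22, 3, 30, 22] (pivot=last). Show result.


Elements <= 22 go left of pivot.
Result: [15, 10, 22, 3, 22, 30], pivot at index 4


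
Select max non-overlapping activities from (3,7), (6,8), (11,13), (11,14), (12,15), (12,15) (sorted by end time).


Greedy: pick earliest-ending, then skip overlaps.
Selected (2 activities): [(3, 7), (11, 13)]


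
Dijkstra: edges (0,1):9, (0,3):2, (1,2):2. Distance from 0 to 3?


Dijkstra from 0:
Distances: {0: 0, 1: 9, 2: 11, 3: 2}
Shortest distance to 3 = 2, path = [0, 3]


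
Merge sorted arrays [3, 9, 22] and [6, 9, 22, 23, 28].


Compare heads, take smaller each step.
Merged: [3, 6, 9, 9, 22, 22, 23, 28]


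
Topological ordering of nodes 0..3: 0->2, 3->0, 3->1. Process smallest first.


Kahn's algorithm, process smallest node first
Order: [3, 0, 1, 2]


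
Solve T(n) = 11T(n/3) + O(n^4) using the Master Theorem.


a=11, b=3, c=4. log_3(11)=2.183 < c=4. Case 3: O(n^c) = O(n^4)
Complexity: O(n^4)


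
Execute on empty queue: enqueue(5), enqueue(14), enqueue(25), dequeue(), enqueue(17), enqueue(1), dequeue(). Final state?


enqueue(5) -> [5]
enqueue(14) -> [5, 14]
enqueue(25) -> [5, 14, 25]
dequeue() returns 5 -> [14, 25]
enqueue(17) -> [14, 25, 17]
enqueue(1) -> [14, 25, 17, 1]
dequeue() returns 14 -> [25, 17, 1]
Final queue (front to back): [25, 17, 1]


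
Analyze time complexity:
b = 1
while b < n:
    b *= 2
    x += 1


Per nesting level: O(log n) = O(log n)
Complexity: O(log n)


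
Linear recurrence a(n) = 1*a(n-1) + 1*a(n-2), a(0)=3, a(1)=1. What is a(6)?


Build bottom-up:
...a(4)=9, a(5)=14, a(6)=1*14+1*9=23


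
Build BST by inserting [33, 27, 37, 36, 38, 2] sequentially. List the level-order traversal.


Root = 33; build tree by BST insertion.
Level-Order traversal: [33, 27, 37, 2, 36, 38]


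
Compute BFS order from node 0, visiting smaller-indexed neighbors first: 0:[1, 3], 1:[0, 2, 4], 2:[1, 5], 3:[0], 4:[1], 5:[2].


BFS queue: start with [0]
Visit order: [0, 1, 3, 2, 4, 5]


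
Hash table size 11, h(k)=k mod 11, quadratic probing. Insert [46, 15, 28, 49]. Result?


Insertions: 46->slot 2; 15->slot 4; 28->slot 6; 49->slot 5
Table: [None, None, 46, None, 15, 49, 28, None, None, None, None]


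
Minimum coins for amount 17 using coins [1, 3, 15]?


dp[0]=0; dp[i]=1+min(dp[i-c] for c in coins)
...dp[12]=4, dp[13]=5, dp[14]=6, dp[15]=1, dp[16]=2, dp[17]=3
Minimum coins for 17 = 3


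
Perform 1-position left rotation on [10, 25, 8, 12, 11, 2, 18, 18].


Left rotate by 1: [25, 8, 12, 11, 2, 18, 18, 10]


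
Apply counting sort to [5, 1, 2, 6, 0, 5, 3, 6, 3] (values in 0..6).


Count array: [1, 1, 1, 2, 0, 2, 2]
Reconstruct: [0, 1, 2, 3, 3, 5, 5, 6, 6]


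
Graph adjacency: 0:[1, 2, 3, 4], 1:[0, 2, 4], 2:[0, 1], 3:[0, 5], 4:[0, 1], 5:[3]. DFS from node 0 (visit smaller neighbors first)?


DFS stack-based: start with [0]
Visit order: [0, 1, 2, 4, 3, 5]


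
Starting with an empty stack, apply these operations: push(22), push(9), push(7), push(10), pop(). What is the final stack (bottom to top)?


push(22) -> [22]
push(9) -> [22, 9]
push(7) -> [22, 9, 7]
push(10) -> [22, 9, 7, 10]
pop() returns 10 -> [22, 9, 7]
Final stack (bottom to top): [22, 9, 7]


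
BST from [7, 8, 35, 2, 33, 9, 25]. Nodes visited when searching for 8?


BST root = 7
Search for 8: compare at each node
Path: [7, 8]


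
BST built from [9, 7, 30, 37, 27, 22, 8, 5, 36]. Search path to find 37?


BST root = 9
Search for 37: compare at each node
Path: [9, 30, 37]


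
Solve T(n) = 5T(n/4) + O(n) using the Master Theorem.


a=5, b=4, c=1. log_4(5)=1.161 > c=1. Case 1: O(n^log_b(a)) = O(n^1.161)
Complexity: O(n^1.161)


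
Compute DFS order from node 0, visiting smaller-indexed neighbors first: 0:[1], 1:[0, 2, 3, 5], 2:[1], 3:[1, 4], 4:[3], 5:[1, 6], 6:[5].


DFS stack-based: start with [0]
Visit order: [0, 1, 2, 3, 4, 5, 6]


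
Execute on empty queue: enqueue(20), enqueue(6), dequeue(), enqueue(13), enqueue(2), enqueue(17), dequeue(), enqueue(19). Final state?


enqueue(20) -> [20]
enqueue(6) -> [20, 6]
dequeue() returns 20 -> [6]
enqueue(13) -> [6, 13]
enqueue(2) -> [6, 13, 2]
enqueue(17) -> [6, 13, 2, 17]
dequeue() returns 6 -> [13, 2, 17]
enqueue(19) -> [13, 2, 17, 19]
Final queue (front to back): [13, 2, 17, 19]


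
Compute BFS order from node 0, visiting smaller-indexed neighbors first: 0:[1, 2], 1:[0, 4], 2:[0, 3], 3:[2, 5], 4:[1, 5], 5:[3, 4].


BFS queue: start with [0]
Visit order: [0, 1, 2, 4, 3, 5]


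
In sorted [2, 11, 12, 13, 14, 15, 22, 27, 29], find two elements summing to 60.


Two pointers: lo=0, hi=8
No pair sums to 60


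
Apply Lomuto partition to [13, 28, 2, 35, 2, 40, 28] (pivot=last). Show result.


Elements <= 28 go left of pivot.
Result: [13, 28, 2, 2, 28, 40, 35], pivot at index 4


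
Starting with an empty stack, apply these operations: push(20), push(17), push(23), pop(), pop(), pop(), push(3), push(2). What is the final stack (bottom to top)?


push(20) -> [20]
push(17) -> [20, 17]
push(23) -> [20, 17, 23]
pop() returns 23 -> [20, 17]
pop() returns 17 -> [20]
pop() returns 20 -> []
push(3) -> [3]
push(2) -> [3, 2]
Final stack (bottom to top): [3, 2]


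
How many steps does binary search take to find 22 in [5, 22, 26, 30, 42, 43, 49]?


Search for 22:
[0,6] mid=3 arr[3]=30
[0,2] mid=1 arr[1]=22
Total: 2 comparisons


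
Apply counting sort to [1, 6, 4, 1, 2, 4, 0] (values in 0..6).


Count array: [1, 2, 1, 0, 2, 0, 1]
Reconstruct: [0, 1, 1, 2, 4, 4, 6]


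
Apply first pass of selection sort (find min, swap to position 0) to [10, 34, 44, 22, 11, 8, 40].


After one pass: [8, 34, 44, 22, 11, 10, 40]


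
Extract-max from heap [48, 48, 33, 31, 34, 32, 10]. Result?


Max = 48
Replace root with last, heapify down
Resulting heap: [48, 34, 33, 31, 10, 32]


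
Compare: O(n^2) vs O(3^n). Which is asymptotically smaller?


quadratic grows slower than exponential (base 3)
O(n^2) is asymptotically smaller; O(3^n) grows faster


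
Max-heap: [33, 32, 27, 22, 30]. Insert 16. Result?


Append 16: [33, 32, 27, 22, 30, 16]
Bubble up: no swaps needed
Result: [33, 32, 27, 22, 30, 16]


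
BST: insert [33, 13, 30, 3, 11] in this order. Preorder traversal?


Root = 33; build tree by BST insertion.
Preorder traversal: [33, 13, 3, 11, 30]


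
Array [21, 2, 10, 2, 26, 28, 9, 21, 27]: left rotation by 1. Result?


Left rotate by 1: [2, 10, 2, 26, 28, 9, 21, 27, 21]


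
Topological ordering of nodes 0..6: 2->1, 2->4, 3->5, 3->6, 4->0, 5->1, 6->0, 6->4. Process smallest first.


Kahn's algorithm, process smallest node first
Order: [2, 3, 5, 1, 6, 4, 0]


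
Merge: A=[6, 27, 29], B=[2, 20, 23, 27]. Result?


Compare heads, take smaller each step.
Merged: [2, 6, 20, 23, 27, 27, 29]


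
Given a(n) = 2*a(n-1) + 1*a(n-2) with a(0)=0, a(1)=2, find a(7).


Build bottom-up:
...a(5)=58, a(6)=140, a(7)=2*140+1*58=338


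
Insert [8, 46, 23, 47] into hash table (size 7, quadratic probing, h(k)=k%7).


Insertions: 8->slot 1; 46->slot 4; 23->slot 2; 47->slot 5
Table: [None, 8, 23, None, 46, 47, None]


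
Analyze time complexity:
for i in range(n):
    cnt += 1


Per nesting level: O(n) = O(n)
Complexity: O(n)


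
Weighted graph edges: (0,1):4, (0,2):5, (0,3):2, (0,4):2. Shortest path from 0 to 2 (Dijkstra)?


Dijkstra from 0:
Distances: {0: 0, 1: 4, 2: 5, 3: 2, 4: 2}
Shortest distance to 2 = 5, path = [0, 2]


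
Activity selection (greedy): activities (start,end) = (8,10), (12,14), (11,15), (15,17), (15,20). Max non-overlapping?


Greedy: pick earliest-ending, then skip overlaps.
Selected (3 activities): [(8, 10), (12, 14), (15, 17)]


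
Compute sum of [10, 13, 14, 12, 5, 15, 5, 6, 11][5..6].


Prefix sums: [0, 10, 23, 37, 49, 54, 69, 74, 80, 91]
Sum[5..6] = prefix[7] - prefix[5] = 74 - 54 = 20


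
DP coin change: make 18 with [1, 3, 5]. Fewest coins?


dp[0]=0; dp[i]=1+min(dp[i-c] for c in coins)
...dp[13]=3, dp[14]=4, dp[15]=3, dp[16]=4, dp[17]=5, dp[18]=4
Minimum coins for 18 = 4


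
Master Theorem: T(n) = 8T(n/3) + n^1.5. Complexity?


a=8, b=3, c=1.5. log_3(8)=1.893 > c=1.5. Case 1: O(n^log_b(a)) = O(n^1.893)
Complexity: O(n^1.893)


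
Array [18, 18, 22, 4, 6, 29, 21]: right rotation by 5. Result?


Right rotate by 5: [22, 4, 6, 29, 21, 18, 18]


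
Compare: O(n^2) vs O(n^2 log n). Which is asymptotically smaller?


quadratic grows slower than n^2 log n
O(n^2) is asymptotically smaller; O(n^2 log n) grows faster


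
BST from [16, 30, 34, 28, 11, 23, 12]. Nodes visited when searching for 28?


BST root = 16
Search for 28: compare at each node
Path: [16, 30, 28]


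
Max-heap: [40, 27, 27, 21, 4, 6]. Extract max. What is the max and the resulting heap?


Max = 40
Replace root with last, heapify down
Resulting heap: [27, 21, 27, 6, 4]


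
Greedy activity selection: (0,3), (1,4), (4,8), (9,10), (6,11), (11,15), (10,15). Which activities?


Greedy: pick earliest-ending, then skip overlaps.
Selected (4 activities): [(0, 3), (4, 8), (9, 10), (11, 15)]


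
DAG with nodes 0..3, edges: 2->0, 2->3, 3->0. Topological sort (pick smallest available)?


Kahn's algorithm, process smallest node first
Order: [1, 2, 3, 0]


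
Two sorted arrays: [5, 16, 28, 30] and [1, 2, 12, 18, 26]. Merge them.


Compare heads, take smaller each step.
Merged: [1, 2, 5, 12, 16, 18, 26, 28, 30]


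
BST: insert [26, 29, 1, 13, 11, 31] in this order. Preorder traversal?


Root = 26; build tree by BST insertion.
Preorder traversal: [26, 1, 13, 11, 29, 31]


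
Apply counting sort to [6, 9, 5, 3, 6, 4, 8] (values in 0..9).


Count array: [0, 0, 0, 1, 1, 1, 2, 0, 1, 1]
Reconstruct: [3, 4, 5, 6, 6, 8, 9]


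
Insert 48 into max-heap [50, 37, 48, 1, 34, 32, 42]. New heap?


Append 48: [50, 37, 48, 1, 34, 32, 42, 48]
Bubble up: swap idx 7(48) with idx 3(1); swap idx 3(48) with idx 1(37)
Result: [50, 48, 48, 37, 34, 32, 42, 1]


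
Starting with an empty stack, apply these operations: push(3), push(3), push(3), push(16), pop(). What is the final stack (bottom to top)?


push(3) -> [3]
push(3) -> [3, 3]
push(3) -> [3, 3, 3]
push(16) -> [3, 3, 3, 16]
pop() returns 16 -> [3, 3, 3]
Final stack (bottom to top): [3, 3, 3]


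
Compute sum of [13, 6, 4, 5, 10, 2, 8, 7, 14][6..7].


Prefix sums: [0, 13, 19, 23, 28, 38, 40, 48, 55, 69]
Sum[6..7] = prefix[8] - prefix[6] = 55 - 40 = 15


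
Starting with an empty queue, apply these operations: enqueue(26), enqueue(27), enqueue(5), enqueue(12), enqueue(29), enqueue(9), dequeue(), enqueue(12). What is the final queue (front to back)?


enqueue(26) -> [26]
enqueue(27) -> [26, 27]
enqueue(5) -> [26, 27, 5]
enqueue(12) -> [26, 27, 5, 12]
enqueue(29) -> [26, 27, 5, 12, 29]
enqueue(9) -> [26, 27, 5, 12, 29, 9]
dequeue() returns 26 -> [27, 5, 12, 29, 9]
enqueue(12) -> [27, 5, 12, 29, 9, 12]
Final queue (front to back): [27, 5, 12, 29, 9, 12]


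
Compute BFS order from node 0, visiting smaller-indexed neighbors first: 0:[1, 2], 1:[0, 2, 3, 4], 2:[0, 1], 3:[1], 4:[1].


BFS queue: start with [0]
Visit order: [0, 1, 2, 3, 4]


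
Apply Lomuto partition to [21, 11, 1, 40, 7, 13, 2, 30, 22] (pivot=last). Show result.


Elements <= 22 go left of pivot.
Result: [21, 11, 1, 7, 13, 2, 22, 30, 40], pivot at index 6


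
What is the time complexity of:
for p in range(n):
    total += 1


Per nesting level: O(n) = O(n)
Complexity: O(n)


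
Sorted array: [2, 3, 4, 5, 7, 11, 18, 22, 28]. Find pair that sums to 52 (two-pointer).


Two pointers: lo=0, hi=8
No pair sums to 52


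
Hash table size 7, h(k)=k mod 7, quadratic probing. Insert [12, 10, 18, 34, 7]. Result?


Insertions: 12->slot 5; 10->slot 3; 18->slot 4; 34->slot 6; 7->slot 0
Table: [7, None, None, 10, 18, 12, 34]


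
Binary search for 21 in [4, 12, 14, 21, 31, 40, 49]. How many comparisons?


Search for 21:
[0,6] mid=3 arr[3]=21
Total: 1 comparisons


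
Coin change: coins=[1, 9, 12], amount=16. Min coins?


dp[0]=0; dp[i]=1+min(dp[i-c] for c in coins)
...dp[11]=3, dp[12]=1, dp[13]=2, dp[14]=3, dp[15]=4, dp[16]=5
Minimum coins for 16 = 5


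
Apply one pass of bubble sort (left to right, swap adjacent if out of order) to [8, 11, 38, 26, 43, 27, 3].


After one pass: [8, 11, 26, 38, 27, 3, 43]


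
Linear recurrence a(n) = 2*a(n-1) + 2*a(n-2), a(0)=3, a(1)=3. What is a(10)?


Build bottom-up:
...a(8)=4656, a(9)=12720, a(10)=2*12720+2*4656=34752


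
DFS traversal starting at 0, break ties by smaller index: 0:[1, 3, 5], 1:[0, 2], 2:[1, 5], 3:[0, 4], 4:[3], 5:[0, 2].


DFS stack-based: start with [0]
Visit order: [0, 1, 2, 5, 3, 4]


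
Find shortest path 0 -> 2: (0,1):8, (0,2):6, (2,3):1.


Dijkstra from 0:
Distances: {0: 0, 1: 8, 2: 6, 3: 7}
Shortest distance to 2 = 6, path = [0, 2]


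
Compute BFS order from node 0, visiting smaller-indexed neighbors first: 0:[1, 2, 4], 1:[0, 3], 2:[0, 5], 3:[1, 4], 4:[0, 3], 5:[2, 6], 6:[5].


BFS queue: start with [0]
Visit order: [0, 1, 2, 4, 3, 5, 6]


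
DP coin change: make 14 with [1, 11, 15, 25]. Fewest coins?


dp[0]=0; dp[i]=1+min(dp[i-c] for c in coins)
...dp[9]=9, dp[10]=10, dp[11]=1, dp[12]=2, dp[13]=3, dp[14]=4
Minimum coins for 14 = 4


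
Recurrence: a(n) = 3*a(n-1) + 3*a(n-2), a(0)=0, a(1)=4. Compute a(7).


Build bottom-up:
...a(5)=684, a(6)=2592, a(7)=3*2592+3*684=9828
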